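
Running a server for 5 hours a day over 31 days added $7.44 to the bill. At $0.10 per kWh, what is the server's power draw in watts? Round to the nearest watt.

Energy = $7.44 ÷ $0.10/kWh = 74.4 kWh
Runtime = 5 h/day × 31 days = 155 h
Power = 74.4 kWh ÷ 155 h = 0.48 kW = 480 W

480 W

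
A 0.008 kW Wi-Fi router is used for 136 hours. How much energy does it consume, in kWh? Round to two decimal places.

1.09 kWh

Energy = 0.008 kW × 136 h = 1.088 kWh ≈ 1.09 kWh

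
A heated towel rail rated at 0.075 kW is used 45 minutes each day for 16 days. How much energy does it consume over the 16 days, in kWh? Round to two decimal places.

Runtime = 45 min × 16 = 720 min = 12 h
Energy = 0.075 kW × 12 h = 0.9 kWh

0.90 kWh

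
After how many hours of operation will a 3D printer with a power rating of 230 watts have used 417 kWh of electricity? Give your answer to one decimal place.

Hours = 417 kWh ÷ 0.23 kW = 1813.0 h

1813.0 h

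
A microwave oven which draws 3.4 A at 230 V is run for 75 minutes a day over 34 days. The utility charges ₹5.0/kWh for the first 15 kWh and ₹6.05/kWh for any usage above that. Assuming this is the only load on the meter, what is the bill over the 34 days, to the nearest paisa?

₹185.32

Power = 3.4 A × 230 V = 782 W = 0.782 kW
Runtime = 75 min × 34 = 2550 min = 42.5 h
Energy = 0.782 kW × 42.5 h = 33.235 kWh
Tier 1 (0–15 kWh): 15 × ₹5.0 = ₹75
Above 15 kWh: 18.235 × ₹6.05 = ₹110.32175
Bill = ₹185.32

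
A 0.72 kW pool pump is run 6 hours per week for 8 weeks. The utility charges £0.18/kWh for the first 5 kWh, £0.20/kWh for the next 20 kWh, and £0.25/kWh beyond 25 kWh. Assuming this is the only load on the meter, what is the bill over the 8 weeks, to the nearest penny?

Runtime = 6 h/week × 8 weeks = 48 h
Energy = 0.72 kW × 48 h = 34.56 kWh
Tier 1 (0–5 kWh): 5 × £0.18 = £0.9
Tier 2 (5–25 kWh): 20 × £0.20 = £4
Above 25 kWh: 9.56 × £0.25 = £2.39
Bill = £7.29

£7.29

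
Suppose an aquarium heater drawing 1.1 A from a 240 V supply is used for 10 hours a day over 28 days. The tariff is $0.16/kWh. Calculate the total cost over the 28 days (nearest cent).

Power = 1.1 A × 240 V = 264 W = 0.264 kW
Runtime = 10 h/day × 28 days = 280 h
Energy = 0.264 kW × 280 h = 73.92 kWh
Cost = 73.92 kWh × $0.16/kWh = $11.83

$11.83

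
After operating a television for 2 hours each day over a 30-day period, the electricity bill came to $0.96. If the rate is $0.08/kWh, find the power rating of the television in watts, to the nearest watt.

200 W

Energy = $0.96 ÷ $0.08/kWh = 12 kWh
Runtime = 2 h/day × 30 days = 60 h
Power = 12 kWh ÷ 60 h = 0.2 kW = 200 W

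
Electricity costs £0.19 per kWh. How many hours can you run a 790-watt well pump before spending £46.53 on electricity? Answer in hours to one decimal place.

310.0 h

Energy available = £46.53 ÷ £0.19/kWh = 244.8947 kWh
Hours = 244.8947 kWh ÷ 0.79 kW = 310.0 h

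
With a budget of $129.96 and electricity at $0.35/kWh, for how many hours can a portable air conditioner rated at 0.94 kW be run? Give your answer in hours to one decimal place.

Energy available = $129.96 ÷ $0.35/kWh = 371.3143 kWh
Hours = 371.3143 kWh ÷ 0.94 kW = 395.0 h

395.0 h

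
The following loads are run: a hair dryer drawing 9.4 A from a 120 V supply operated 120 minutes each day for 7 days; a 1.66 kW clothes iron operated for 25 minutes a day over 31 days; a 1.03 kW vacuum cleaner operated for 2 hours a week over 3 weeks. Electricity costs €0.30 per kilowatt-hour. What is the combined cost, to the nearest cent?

hair dryer: Power = 9.4 A × 120 V = 1128 W = 1.128 kW
hair dryer: Runtime = 120 min × 7 = 840 min = 14 h
hair dryer: 1.128 kW × 14 h = 15.792 kWh
clothes iron: Runtime = 25 min × 31 = 775 min = 12.916666… h
clothes iron: 1.66 kW × 12.916666… h = 21.441666… kWh
vacuum cleaner: Runtime = 2 h/week × 3 weeks = 6 h
vacuum cleaner: 1.03 kW × 6 h = 6.18 kWh
Total energy = 43.413666… kWh
Cost = 43.413666… × €0.30 = €13.02

€13.02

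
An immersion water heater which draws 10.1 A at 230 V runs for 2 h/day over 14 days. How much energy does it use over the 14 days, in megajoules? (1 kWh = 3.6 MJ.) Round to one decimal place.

Power = 10.1 A × 230 V = 2323 W = 2.323 kW
Runtime = 2 h/day × 14 days = 28 h
Energy = 2.323 kW × 28 h = 65.044 kWh
= 65.044 × 3.6 MJ = 234.2 MJ

234.2 MJ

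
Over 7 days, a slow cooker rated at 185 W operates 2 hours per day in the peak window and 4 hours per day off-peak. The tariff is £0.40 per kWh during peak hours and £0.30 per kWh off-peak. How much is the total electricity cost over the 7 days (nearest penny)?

£2.59

Peak energy = 0.185 kW × 2 h × 7 = 2.59 kWh
Off-peak energy = 0.185 kW × 4 h × 7 = 5.18 kWh
Cost = 2.59 × £0.40 + 5.18 × £0.30 = £1.036 + £1.554 = £2.59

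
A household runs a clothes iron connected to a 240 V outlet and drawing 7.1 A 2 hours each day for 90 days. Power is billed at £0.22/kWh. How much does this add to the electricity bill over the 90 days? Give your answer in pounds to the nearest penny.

£67.48

Power = 7.1 A × 240 V = 1704 W = 1.704 kW
Runtime = 2 h/day × 90 days = 180 h
Energy = 1.704 kW × 180 h = 306.72 kWh
Cost = 306.72 kWh × £0.22/kWh = £67.48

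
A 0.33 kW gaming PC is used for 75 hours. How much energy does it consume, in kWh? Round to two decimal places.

Energy = 0.33 kW × 75 h = 24.75 kWh

24.75 kWh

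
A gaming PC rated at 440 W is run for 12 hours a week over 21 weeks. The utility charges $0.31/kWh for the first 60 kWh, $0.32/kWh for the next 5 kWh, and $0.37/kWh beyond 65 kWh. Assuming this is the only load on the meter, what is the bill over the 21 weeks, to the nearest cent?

Runtime = 12 h/week × 21 weeks = 252 h
Energy = 0.44 kW × 252 h = 110.88 kWh
Tier 1 (0–60 kWh): 60 × $0.31 = $18.6
Tier 2 (60–65 kWh): 5 × $0.32 = $1.6
Above 65 kWh: 45.88 × $0.37 = $16.9756
Bill = $37.18

$37.18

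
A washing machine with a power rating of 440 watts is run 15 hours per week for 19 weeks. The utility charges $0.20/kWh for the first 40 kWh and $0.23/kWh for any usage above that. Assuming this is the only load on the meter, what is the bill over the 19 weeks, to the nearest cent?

$27.64

Runtime = 15 h/week × 19 weeks = 285 h
Energy = 0.44 kW × 285 h = 125.4 kWh
Tier 1 (0–40 kWh): 40 × $0.20 = $8
Above 40 kWh: 85.4 × $0.23 = $19.642
Bill = $27.64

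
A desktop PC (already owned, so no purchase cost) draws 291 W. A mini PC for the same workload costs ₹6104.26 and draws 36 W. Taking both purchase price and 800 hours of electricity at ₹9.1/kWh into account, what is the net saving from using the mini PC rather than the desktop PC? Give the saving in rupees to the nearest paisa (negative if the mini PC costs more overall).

desktop PC: ₹0.00 + (291/1000) kW × 800 h × ₹9.1 = ₹0.00 + ₹2118.48 = ₹2118.48
mini PC: ₹6104.26 + (36/1000) kW × 800 h × ₹9.1 = ₹6104.26 + ₹262.08 = ₹6366.34
Saving = ₹2118.48 − ₹6366.34 = −₹4247.86

-₹4247.86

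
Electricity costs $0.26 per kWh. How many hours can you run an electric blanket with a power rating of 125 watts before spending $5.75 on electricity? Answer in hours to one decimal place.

176.9 h

Energy available = $5.75 ÷ $0.26/kWh = 22.1154 kWh
Hours = 22.1154 kWh ÷ 0.125 kW = 176.9 h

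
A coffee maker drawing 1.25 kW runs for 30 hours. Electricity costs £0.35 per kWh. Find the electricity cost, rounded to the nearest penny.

£13.13

Energy = 1.25 kW × 30 h = 37.5 kWh
Cost = 37.5 kWh × £0.35/kWh = £13.13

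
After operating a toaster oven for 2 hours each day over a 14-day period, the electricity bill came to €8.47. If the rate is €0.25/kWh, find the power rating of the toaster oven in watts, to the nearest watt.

Energy = €8.47 ÷ €0.25/kWh = 33.88 kWh
Runtime = 2 h/day × 14 days = 28 h
Power = 33.88 kWh ÷ 28 h = 1.21 kW = 1210 W

1210 W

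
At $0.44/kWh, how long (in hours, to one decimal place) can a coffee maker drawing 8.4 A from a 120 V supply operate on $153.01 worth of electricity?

Power = 8.4 A × 120 V = 1008 W = 1.008 kW
Energy available = $153.01 ÷ $0.44/kWh = 347.75 kWh
Hours = 347.75 kWh ÷ 1.008 kW = 345.0 h

345.0 h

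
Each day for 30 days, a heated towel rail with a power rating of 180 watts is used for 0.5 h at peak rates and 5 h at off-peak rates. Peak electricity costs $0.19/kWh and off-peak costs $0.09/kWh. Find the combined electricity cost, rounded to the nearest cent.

$2.94

Peak energy = 0.18 kW × 0.5 h × 30 = 2.7 kWh
Off-peak energy = 0.18 kW × 5 h × 30 = 27 kWh
Cost = 2.7 × $0.19 + 27 × $0.09 = $0.513 + $2.43 = $2.94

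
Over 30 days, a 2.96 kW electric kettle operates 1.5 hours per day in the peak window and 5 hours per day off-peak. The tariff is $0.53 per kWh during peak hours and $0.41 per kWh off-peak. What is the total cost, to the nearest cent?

Peak energy = 2.96 kW × 1.5 h × 30 = 133.2 kWh
Off-peak energy = 2.96 kW × 5 h × 30 = 444 kWh
Cost = 133.2 × $0.53 + 444 × $0.41 = $70.596 + $182.04 = $252.64

$252.64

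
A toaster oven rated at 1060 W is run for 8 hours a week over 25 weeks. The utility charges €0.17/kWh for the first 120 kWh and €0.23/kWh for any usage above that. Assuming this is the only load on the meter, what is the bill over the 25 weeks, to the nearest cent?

Runtime = 8 h/week × 25 weeks = 200 h
Energy = 1.06 kW × 200 h = 212 kWh
Tier 1 (0–120 kWh): 120 × €0.17 = €20.4
Above 120 kWh: 92 × €0.23 = €21.16
Bill = €41.56

€41.56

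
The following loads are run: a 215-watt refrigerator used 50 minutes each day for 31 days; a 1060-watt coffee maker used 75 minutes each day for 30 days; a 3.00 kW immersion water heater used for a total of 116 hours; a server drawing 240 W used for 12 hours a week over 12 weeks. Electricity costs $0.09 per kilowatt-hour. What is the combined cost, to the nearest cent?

$38.51

refrigerator: Runtime = 50 min × 31 = 1550 min = 25.833333… h
refrigerator: 0.215 kW × 25.833333… h = 5.554166… kWh
coffee maker: Runtime = 75 min × 30 = 2250 min = 37.5 h
coffee maker: 1.06 kW × 37.5 h = 39.75 kWh
immersion water heater: 3 kW × 116 h = 348 kWh
server: Runtime = 12 h/week × 12 weeks = 144 h
server: 0.24 kW × 144 h = 34.56 kWh
Total energy = 427.864166… kWh
Cost = 427.864166… × $0.09 = $38.51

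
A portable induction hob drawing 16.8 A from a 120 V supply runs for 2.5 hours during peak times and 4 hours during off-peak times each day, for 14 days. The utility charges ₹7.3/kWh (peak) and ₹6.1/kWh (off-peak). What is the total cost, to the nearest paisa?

Power = 16.8 A × 120 V = 2016 W = 2.016 kW
Peak energy = 2.016 kW × 2.5 h × 14 = 70.56 kWh
Off-peak energy = 2.016 kW × 4 h × 14 = 112.896 kWh
Cost = 70.56 × ₹7.3 + 112.896 × ₹6.1 = ₹515.088 + ₹688.6656 = ₹1203.75

₹1203.75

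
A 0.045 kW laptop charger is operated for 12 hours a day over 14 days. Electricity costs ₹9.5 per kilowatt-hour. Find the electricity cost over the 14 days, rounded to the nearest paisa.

₹71.82

Runtime = 12 h/day × 14 days = 168 h
Energy = 0.045 kW × 168 h = 7.56 kWh
Cost = 7.56 kWh × ₹9.5/kWh = ₹71.82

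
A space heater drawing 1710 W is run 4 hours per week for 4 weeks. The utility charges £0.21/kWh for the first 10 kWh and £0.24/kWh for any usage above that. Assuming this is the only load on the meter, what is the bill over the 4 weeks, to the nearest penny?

Runtime = 4 h/week × 4 weeks = 16 h
Energy = 1.71 kW × 16 h = 27.36 kWh
Tier 1 (0–10 kWh): 10 × £0.21 = £2.1
Above 10 kWh: 17.36 × £0.24 = £4.1664
Bill = £6.27

£6.27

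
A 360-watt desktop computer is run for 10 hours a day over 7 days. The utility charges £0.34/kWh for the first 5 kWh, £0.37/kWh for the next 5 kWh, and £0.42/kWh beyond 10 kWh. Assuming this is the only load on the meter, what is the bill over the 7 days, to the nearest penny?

Runtime = 10 h/day × 7 days = 70 h
Energy = 0.36 kW × 70 h = 25.2 kWh
Tier 1 (0–5 kWh): 5 × £0.34 = £1.7
Tier 2 (5–10 kWh): 5 × £0.37 = £1.85
Above 10 kWh: 15.2 × £0.42 = £6.384
Bill = £9.93

£9.93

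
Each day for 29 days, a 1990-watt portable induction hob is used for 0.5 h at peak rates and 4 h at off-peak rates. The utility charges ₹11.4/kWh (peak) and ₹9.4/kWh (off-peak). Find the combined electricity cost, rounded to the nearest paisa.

₹2498.84

Peak energy = 1.99 kW × 0.5 h × 29 = 28.855 kWh
Off-peak energy = 1.99 kW × 4 h × 29 = 230.84 kWh
Cost = 28.855 × ₹11.4 + 230.84 × ₹9.4 = ₹328.947 + ₹2169.896 = ₹2498.84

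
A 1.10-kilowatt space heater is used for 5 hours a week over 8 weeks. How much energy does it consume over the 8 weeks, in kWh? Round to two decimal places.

44.00 kWh

Runtime = 5 h/week × 8 weeks = 40 h
Energy = 1.1 kW × 40 h = 44 kWh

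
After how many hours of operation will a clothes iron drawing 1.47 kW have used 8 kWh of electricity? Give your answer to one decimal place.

5.4 h

Hours = 8 kWh ÷ 1.47 kW = 5.4 h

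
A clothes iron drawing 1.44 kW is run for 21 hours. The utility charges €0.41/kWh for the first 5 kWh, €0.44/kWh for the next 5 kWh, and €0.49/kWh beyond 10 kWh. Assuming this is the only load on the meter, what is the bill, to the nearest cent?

Energy = 1.44 kW × 21 h = 30.24 kWh
Tier 1 (0–5 kWh): 5 × €0.41 = €2.05
Tier 2 (5–10 kWh): 5 × €0.44 = €2.2
Above 10 kWh: 20.24 × €0.49 = €9.9176
Bill = €14.17

€14.17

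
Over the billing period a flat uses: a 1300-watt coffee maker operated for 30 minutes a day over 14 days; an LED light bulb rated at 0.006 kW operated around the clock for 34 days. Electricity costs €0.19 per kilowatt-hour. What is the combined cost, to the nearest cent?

€2.66

coffee maker: Runtime = 30 min × 14 = 420 min = 7 h
coffee maker: 1.3 kW × 7 h = 9.1 kWh
LED light bulb: Runtime = 24 h × 34 = 816 h
LED light bulb: 0.006 kW × 816 h = 4.896 kWh
Total energy = 13.996 kWh
Cost = 13.996 × €0.19 = €2.66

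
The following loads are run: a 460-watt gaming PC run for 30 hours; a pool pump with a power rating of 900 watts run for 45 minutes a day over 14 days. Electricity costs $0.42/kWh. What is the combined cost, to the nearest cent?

$9.77

gaming PC: 0.46 kW × 30 h = 13.8 kWh
pool pump: Runtime = 45 min × 14 = 630 min = 10.5 h
pool pump: 0.9 kW × 10.5 h = 9.45 kWh
Total energy = 23.25 kWh
Cost = 23.25 × $0.42 = $9.77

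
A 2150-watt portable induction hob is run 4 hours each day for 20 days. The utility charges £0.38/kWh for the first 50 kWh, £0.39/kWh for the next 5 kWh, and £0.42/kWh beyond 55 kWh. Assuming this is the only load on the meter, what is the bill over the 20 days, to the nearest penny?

Runtime = 4 h/day × 20 days = 80 h
Energy = 2.15 kW × 80 h = 172 kWh
Tier 1 (0–50 kWh): 50 × £0.38 = £19
Tier 2 (50–55 kWh): 5 × £0.39 = £1.95
Above 55 kWh: 117 × £0.42 = £49.14
Bill = £70.09

£70.09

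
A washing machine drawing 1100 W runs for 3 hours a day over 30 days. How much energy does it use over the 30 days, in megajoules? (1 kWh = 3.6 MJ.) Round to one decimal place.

356.4 MJ

Runtime = 3 h/day × 30 days = 90 h
Energy = 1.1 kW × 90 h = 99 kWh
= 99 × 3.6 MJ = 356.4 MJ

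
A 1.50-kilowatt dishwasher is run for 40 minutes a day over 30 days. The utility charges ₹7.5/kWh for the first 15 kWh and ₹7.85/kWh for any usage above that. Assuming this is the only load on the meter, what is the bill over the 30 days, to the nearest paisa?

Runtime = 40 min × 30 = 1200 min = 20 h
Energy = 1.5 kW × 20 h = 30 kWh
Tier 1 (0–15 kWh): 15 × ₹7.5 = ₹112.5
Above 15 kWh: 15 × ₹7.85 = ₹117.75
Bill = ₹230.25

₹230.25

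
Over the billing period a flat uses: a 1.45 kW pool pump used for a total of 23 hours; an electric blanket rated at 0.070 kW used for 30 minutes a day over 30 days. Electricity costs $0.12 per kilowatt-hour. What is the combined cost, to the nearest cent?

$4.13

pool pump: 1.45 kW × 23 h = 33.35 kWh
electric blanket: Runtime = 30 min × 30 = 900 min = 15 h
electric blanket: 0.07 kW × 15 h = 1.05 kWh
Total energy = 34.4 kWh
Cost = 34.4 × $0.12 = $4.13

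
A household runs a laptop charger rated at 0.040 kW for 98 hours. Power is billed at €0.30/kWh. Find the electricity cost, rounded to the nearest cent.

Energy = 0.04 kW × 98 h = 3.92 kWh
Cost = 3.92 kWh × €0.30/kWh = €1.18

€1.18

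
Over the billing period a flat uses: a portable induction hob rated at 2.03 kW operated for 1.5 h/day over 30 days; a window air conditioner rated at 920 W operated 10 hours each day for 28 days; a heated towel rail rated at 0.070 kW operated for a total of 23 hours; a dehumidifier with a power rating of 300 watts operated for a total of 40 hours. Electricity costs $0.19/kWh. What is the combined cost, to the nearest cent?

$68.89

portable induction hob: Runtime = 1.5 h/day × 30 days = 45 h
portable induction hob: 2.03 kW × 45 h = 91.35 kWh
window air conditioner: Runtime = 10 h/day × 28 days = 280 h
window air conditioner: 0.92 kW × 280 h = 257.6 kWh
heated towel rail: 0.07 kW × 23 h = 1.61 kWh
dehumidifier: 0.3 kW × 40 h = 12 kWh
Total energy = 362.56 kWh
Cost = 362.56 × $0.19 = $68.89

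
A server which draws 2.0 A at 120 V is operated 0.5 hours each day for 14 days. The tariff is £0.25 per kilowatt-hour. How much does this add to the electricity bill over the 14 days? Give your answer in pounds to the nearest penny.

£0.42

Power = 2.0 A × 120 V = 240 W = 0.24 kW
Runtime = 0.5 h/day × 14 days = 7 h
Energy = 0.24 kW × 7 h = 1.68 kWh
Cost = 1.68 kWh × £0.25/kWh = £0.42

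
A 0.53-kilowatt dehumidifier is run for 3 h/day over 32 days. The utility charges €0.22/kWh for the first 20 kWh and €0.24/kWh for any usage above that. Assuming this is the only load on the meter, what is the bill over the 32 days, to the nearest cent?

Runtime = 3 h/day × 32 days = 96 h
Energy = 0.53 kW × 96 h = 50.88 kWh
Tier 1 (0–20 kWh): 20 × €0.22 = €4.4
Above 20 kWh: 30.88 × €0.24 = €7.4112
Bill = €11.81

€11.81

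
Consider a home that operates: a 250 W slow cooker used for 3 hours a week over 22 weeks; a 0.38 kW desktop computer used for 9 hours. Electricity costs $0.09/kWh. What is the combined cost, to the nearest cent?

$1.79

slow cooker: Runtime = 3 h/week × 22 weeks = 66 h
slow cooker: 0.25 kW × 66 h = 16.5 kWh
desktop computer: 0.38 kW × 9 h = 3.42 kWh
Total energy = 19.92 kWh
Cost = 19.92 × $0.09 = $1.79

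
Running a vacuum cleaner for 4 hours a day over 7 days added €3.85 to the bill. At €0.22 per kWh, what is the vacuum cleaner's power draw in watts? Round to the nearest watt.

Energy = €3.85 ÷ €0.22/kWh = 17.5 kWh
Runtime = 4 h/day × 7 days = 28 h
Power = 17.5 kWh ÷ 28 h = 0.625 kW = 625 W

625 W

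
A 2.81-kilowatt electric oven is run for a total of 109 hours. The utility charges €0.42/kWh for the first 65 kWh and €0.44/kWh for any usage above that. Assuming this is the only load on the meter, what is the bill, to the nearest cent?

Energy = 2.81 kW × 109 h = 306.29 kWh
Tier 1 (0–65 kWh): 65 × €0.42 = €27.3
Above 65 kWh: 241.29 × €0.44 = €106.1676
Bill = €133.47

€133.47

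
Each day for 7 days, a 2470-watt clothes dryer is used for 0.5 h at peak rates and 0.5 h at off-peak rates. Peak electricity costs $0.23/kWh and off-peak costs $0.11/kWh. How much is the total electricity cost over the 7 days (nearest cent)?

Peak energy = 2.47 kW × 0.5 h × 7 = 8.645 kWh
Off-peak energy = 2.47 kW × 0.5 h × 7 = 8.645 kWh
Cost = 8.645 × $0.23 + 8.645 × $0.11 = $1.98835 + $0.95095 = $2.94

$2.94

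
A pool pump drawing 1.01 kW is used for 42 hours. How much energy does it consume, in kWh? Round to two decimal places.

42.42 kWh

Energy = 1.01 kW × 42 h = 42.42 kWh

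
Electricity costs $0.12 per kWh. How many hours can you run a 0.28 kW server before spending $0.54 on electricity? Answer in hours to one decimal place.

16.1 h

Energy available = $0.54 ÷ $0.12/kWh = 4.5 kWh
Hours = 4.5 kWh ÷ 0.28 kW = 16.1 h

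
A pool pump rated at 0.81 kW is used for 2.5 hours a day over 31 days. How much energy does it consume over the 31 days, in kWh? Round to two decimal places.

Runtime = 2.5 h/day × 31 days = 77.5 h
Energy = 0.81 kW × 77.5 h = 62.775 kWh ≈ 62.78 kWh

62.78 kWh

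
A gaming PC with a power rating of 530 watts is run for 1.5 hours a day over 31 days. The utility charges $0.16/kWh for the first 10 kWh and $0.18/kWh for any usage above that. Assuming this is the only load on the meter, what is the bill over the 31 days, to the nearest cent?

$4.24

Runtime = 1.5 h/day × 31 days = 46.5 h
Energy = 0.53 kW × 46.5 h = 24.645 kWh
Tier 1 (0–10 kWh): 10 × $0.16 = $1.6
Above 10 kWh: 14.645 × $0.18 = $2.6361
Bill = $4.24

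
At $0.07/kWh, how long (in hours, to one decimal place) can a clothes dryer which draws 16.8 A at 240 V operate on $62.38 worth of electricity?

Power = 16.8 A × 240 V = 4032 W = 4.032 kW
Energy available = $62.38 ÷ $0.07/kWh = 891.1429 kWh
Hours = 891.1429 kWh ÷ 4.032 kW = 221.0 h

221.0 h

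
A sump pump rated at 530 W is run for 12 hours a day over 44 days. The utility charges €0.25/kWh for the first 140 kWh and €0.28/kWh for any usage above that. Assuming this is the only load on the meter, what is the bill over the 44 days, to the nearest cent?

€74.16

Runtime = 12 h/day × 44 days = 528 h
Energy = 0.53 kW × 528 h = 279.84 kWh
Tier 1 (0–140 kWh): 140 × €0.25 = €35
Above 140 kWh: 139.84 × €0.28 = €39.1552
Bill = €74.16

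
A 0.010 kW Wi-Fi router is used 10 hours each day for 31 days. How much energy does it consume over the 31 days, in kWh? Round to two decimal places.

3.10 kWh

Runtime = 10 h/day × 31 days = 310 h
Energy = 0.01 kW × 310 h = 3.1 kWh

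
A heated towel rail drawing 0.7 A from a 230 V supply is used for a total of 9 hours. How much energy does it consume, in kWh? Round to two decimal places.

1.45 kWh

Power = 0.7 A × 230 V = 161 W = 0.161 kW
Energy = 0.161 kW × 9 h = 1.449 kWh ≈ 1.45 kWh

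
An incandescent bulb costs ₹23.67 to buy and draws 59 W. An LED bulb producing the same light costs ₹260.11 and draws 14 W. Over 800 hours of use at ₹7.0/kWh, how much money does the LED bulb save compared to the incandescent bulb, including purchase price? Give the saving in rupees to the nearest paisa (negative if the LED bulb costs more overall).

incandescent bulb: ₹23.67 + (59/1000) kW × 800 h × ₹7.0 = ₹23.67 + ₹330.4 = ₹354.07
LED bulb: ₹260.11 + (14/1000) kW × 800 h × ₹7.0 = ₹260.11 + ₹78.4 = ₹338.51
Saving = ₹354.07 − ₹338.51 = ₹15.56

₹15.56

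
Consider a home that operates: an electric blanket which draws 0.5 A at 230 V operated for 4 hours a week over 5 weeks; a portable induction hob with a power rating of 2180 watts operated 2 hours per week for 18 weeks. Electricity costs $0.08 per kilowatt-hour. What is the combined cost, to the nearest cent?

$6.46

electric blanket: Power = 0.5 A × 230 V = 115 W = 0.115 kW
electric blanket: Runtime = 4 h/week × 5 weeks = 20 h
electric blanket: 0.115 kW × 20 h = 2.3 kWh
portable induction hob: Runtime = 2 h/week × 18 weeks = 36 h
portable induction hob: 2.18 kW × 36 h = 78.48 kWh
Total energy = 80.78 kWh
Cost = 80.78 × $0.08 = $6.46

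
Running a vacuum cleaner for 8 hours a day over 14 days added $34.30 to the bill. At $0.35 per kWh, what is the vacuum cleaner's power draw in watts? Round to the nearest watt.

875 W

Energy = $34.30 ÷ $0.35/kWh = 98 kWh
Runtime = 8 h/day × 14 days = 112 h
Power = 98 kWh ÷ 112 h = 0.875 kW = 875 W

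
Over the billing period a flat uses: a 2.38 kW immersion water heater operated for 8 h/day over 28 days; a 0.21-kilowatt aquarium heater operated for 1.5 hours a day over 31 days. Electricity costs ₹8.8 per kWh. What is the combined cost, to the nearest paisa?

immersion water heater: Runtime = 8 h/day × 28 days = 224 h
immersion water heater: 2.38 kW × 224 h = 533.12 kWh
aquarium heater: Runtime = 1.5 h/day × 31 days = 46.5 h
aquarium heater: 0.21 kW × 46.5 h = 9.765 kWh
Total energy = 542.885 kWh
Cost = 542.885 × ₹8.8 = ₹4777.39

₹4777.39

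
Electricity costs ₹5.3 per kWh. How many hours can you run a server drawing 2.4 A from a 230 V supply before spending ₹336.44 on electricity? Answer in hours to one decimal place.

115.0 h

Power = 2.4 A × 230 V = 552 W = 0.552 kW
Energy available = ₹336.44 ÷ ₹5.3/kWh = 63.4792 kWh
Hours = 63.4792 kWh ÷ 0.552 kW = 115.0 h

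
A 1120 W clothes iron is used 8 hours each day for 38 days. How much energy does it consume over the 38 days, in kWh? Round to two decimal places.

340.48 kWh

Runtime = 8 h/day × 38 days = 304 h
Energy = 1.12 kW × 304 h = 340.48 kWh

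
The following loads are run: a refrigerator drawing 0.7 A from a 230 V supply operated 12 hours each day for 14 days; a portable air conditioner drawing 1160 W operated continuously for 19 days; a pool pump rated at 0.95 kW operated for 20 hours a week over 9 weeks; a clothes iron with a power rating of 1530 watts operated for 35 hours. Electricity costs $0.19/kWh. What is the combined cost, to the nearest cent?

refrigerator: Power = 0.7 A × 230 V = 161 W = 0.161 kW
refrigerator: Runtime = 12 h/day × 14 days = 168 h
refrigerator: 0.161 kW × 168 h = 27.048 kWh
portable air conditioner: Runtime = 24 h × 19 = 456 h
portable air conditioner: 1.16 kW × 456 h = 528.96 kWh
pool pump: Runtime = 20 h/week × 9 weeks = 180 h
pool pump: 0.95 kW × 180 h = 171 kWh
clothes iron: 1.53 kW × 35 h = 53.55 kWh
Total energy = 780.558 kWh
Cost = 780.558 × $0.19 = $148.31

$148.31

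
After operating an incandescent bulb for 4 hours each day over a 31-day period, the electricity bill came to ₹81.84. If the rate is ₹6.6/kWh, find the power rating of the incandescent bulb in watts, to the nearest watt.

100 W

Energy = ₹81.84 ÷ ₹6.6/kWh = 12.4 kWh
Runtime = 4 h/day × 31 days = 124 h
Power = 12.4 kWh ÷ 124 h = 0.1 kW = 100 W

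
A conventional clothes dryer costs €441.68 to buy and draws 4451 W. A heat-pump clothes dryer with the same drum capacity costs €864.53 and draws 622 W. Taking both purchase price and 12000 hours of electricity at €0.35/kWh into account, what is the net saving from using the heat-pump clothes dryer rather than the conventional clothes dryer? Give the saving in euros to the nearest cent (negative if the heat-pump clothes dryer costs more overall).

conventional clothes dryer: €441.68 + (4451/1000) kW × 12000 h × €0.35 = €441.68 + €18694.2 = €19135.88
heat-pump clothes dryer: €864.53 + (622/1000) kW × 12000 h × €0.35 = €864.53 + €2612.4 = €3476.93
Saving = €19135.88 − €3476.93 = €15658.95

€15658.95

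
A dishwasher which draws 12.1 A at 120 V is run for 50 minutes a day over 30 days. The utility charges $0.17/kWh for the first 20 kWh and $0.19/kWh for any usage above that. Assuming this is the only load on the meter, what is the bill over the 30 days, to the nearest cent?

$6.50

Power = 12.1 A × 120 V = 1452 W = 1.452 kW
Runtime = 50 min × 30 = 1500 min = 25 h
Energy = 1.452 kW × 25 h = 36.3 kWh
Tier 1 (0–20 kWh): 20 × $0.17 = $3.4
Above 20 kWh: 16.3 × $0.19 = $3.097
Bill = $6.50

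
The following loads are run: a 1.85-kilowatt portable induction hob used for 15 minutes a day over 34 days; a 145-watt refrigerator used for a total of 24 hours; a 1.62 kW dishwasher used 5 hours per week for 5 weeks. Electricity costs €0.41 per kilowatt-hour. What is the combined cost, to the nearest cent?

€24.48

portable induction hob: Runtime = 15 min × 34 = 510 min = 8.5 h
portable induction hob: 1.85 kW × 8.5 h = 15.725 kWh
refrigerator: 0.145 kW × 24 h = 3.48 kWh
dishwasher: Runtime = 5 h/week × 5 weeks = 25 h
dishwasher: 1.62 kW × 25 h = 40.5 kWh
Total energy = 59.705 kWh
Cost = 59.705 × €0.41 = €24.48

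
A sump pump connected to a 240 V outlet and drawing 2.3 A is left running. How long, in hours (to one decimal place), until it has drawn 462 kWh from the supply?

837.0 h

Power = 2.3 A × 240 V = 552 W = 0.552 kW
Hours = 462 kWh ÷ 0.552 kW = 837.0 h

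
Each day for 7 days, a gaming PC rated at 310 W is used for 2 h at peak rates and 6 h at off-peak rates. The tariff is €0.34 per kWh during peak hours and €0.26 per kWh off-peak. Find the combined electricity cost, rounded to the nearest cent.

Peak energy = 0.31 kW × 2 h × 7 = 4.34 kWh
Off-peak energy = 0.31 kW × 6 h × 7 = 13.02 kWh
Cost = 4.34 × €0.34 + 13.02 × €0.26 = €1.4756 + €3.3852 = €4.86

€4.86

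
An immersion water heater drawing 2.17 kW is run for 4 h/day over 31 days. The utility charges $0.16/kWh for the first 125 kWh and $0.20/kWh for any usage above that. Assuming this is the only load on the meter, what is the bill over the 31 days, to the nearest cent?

Runtime = 4 h/day × 31 days = 124 h
Energy = 2.17 kW × 124 h = 269.08 kWh
Tier 1 (0–125 kWh): 125 × $0.16 = $20
Above 125 kWh: 144.08 × $0.20 = $28.816
Bill = $48.82

$48.82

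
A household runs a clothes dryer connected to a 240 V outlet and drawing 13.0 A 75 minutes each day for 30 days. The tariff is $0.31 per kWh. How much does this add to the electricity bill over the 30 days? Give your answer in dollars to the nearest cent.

$36.27

Power = 13.0 A × 240 V = 3120 W = 3.12 kW
Runtime = 75 min × 30 = 2250 min = 37.5 h
Energy = 3.12 kW × 37.5 h = 117 kWh
Cost = 117 kWh × $0.31/kWh = $36.27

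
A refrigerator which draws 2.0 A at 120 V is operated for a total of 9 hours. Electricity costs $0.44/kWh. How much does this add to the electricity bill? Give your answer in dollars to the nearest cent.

$0.95

Power = 2.0 A × 120 V = 240 W = 0.24 kW
Energy = 0.24 kW × 9 h = 2.16 kWh
Cost = 2.16 kWh × $0.44/kWh = $0.95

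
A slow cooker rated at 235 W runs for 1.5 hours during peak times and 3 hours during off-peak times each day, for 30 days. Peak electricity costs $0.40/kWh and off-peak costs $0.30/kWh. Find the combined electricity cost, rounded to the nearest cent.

$10.58

Peak energy = 0.235 kW × 1.5 h × 30 = 10.575 kWh
Off-peak energy = 0.235 kW × 3 h × 30 = 21.15 kWh
Cost = 10.575 × $0.40 + 21.15 × $0.30 = $4.23 + $6.345 = $10.58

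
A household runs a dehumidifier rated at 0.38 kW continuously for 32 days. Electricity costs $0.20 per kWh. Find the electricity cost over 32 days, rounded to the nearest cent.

$58.37

Runtime = 24 h × 32 = 768 h
Energy = 0.38 kW × 768 h = 291.84 kWh
Cost = 291.84 kWh × $0.20/kWh = $58.37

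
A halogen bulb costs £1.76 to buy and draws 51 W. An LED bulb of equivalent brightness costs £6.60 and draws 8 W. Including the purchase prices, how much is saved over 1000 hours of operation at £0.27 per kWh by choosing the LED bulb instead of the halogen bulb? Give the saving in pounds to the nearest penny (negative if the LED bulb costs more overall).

£6.77

halogen bulb: £1.76 + (51/1000) kW × 1000 h × £0.27 = £1.76 + £13.77 = £15.53
LED bulb: £6.60 + (8/1000) kW × 1000 h × £0.27 = £6.60 + £2.16 = £8.76
Saving = £15.53 − £8.76 = £6.77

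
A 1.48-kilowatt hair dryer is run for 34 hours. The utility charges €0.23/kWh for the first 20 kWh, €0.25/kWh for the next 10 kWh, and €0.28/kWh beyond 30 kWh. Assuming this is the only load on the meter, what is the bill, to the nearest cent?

€12.79

Energy = 1.48 kW × 34 h = 50.32 kWh
Tier 1 (0–20 kWh): 20 × €0.23 = €4.6
Tier 2 (20–30 kWh): 10 × €0.25 = €2.5
Above 30 kWh: 20.32 × €0.28 = €5.6896
Bill = €12.79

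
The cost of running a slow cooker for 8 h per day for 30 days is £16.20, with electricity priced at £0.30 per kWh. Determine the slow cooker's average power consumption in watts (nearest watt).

Energy = £16.20 ÷ £0.30/kWh = 54 kWh
Runtime = 8 h/day × 30 days = 240 h
Power = 54 kWh ÷ 240 h = 0.225 kW = 225 W

225 W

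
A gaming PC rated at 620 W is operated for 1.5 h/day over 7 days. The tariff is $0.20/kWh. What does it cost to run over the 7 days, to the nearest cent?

Runtime = 1.5 h/day × 7 days = 10.5 h
Energy = 0.62 kW × 10.5 h = 6.51 kWh
Cost = 6.51 kWh × $0.20/kWh = $1.30

$1.30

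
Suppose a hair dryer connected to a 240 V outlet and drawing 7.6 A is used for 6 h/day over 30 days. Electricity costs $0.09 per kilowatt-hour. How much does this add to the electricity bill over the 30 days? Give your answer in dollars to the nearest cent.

$29.55

Power = 7.6 A × 240 V = 1824 W = 1.824 kW
Runtime = 6 h/day × 30 days = 180 h
Energy = 1.824 kW × 180 h = 328.32 kWh
Cost = 328.32 kWh × $0.09/kWh = $29.55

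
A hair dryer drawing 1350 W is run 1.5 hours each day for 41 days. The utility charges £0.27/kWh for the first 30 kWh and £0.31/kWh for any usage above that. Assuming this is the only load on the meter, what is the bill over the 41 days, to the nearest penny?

£24.54

Runtime = 1.5 h/day × 41 days = 61.5 h
Energy = 1.35 kW × 61.5 h = 83.025 kWh
Tier 1 (0–30 kWh): 30 × £0.27 = £8.1
Above 30 kWh: 53.025 × £0.31 = £16.43775
Bill = £24.54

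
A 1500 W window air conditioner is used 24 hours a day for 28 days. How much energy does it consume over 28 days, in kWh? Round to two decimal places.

1008.00 kWh

Runtime = 24 h × 28 = 672 h
Energy = 1.5 kW × 672 h = 1008 kWh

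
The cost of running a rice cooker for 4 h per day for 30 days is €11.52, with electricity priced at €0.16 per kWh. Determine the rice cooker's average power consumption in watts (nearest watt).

Energy = €11.52 ÷ €0.16/kWh = 72 kWh
Runtime = 4 h/day × 30 days = 120 h
Power = 72 kWh ÷ 120 h = 0.6 kW = 600 W

600 W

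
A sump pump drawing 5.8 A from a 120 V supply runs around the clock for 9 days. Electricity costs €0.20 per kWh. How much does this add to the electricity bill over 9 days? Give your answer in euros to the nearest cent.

€30.07

Power = 5.8 A × 120 V = 696 W = 0.696 kW
Runtime = 24 h × 9 = 216 h
Energy = 0.696 kW × 216 h = 150.336 kWh
Cost = 150.336 kWh × €0.20/kWh = €30.07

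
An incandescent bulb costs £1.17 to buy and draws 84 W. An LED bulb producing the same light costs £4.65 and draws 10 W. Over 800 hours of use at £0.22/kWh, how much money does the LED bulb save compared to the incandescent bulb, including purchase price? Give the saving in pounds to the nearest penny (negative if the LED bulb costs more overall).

incandescent bulb: £1.17 + (84/1000) kW × 800 h × £0.22 = £1.17 + £14.784 = £15.954
LED bulb: £4.65 + (10/1000) kW × 800 h × £0.22 = £4.65 + £1.76 = £6.41
Saving = £15.954 − £6.41 = £9.544 → £9.54

£9.54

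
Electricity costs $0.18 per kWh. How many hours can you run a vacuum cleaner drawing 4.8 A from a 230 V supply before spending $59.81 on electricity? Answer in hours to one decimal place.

301.0 h

Power = 4.8 A × 230 V = 1104 W = 1.104 kW
Energy available = $59.81 ÷ $0.18/kWh = 332.2778 kWh
Hours = 332.2778 kWh ÷ 1.104 kW = 301.0 h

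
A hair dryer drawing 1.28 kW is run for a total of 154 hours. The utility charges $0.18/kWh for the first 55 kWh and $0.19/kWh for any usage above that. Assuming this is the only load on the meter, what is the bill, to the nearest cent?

Energy = 1.28 kW × 154 h = 197.12 kWh
Tier 1 (0–55 kWh): 55 × $0.18 = $9.9
Above 55 kWh: 142.12 × $0.19 = $27.0028
Bill = $36.90

$36.90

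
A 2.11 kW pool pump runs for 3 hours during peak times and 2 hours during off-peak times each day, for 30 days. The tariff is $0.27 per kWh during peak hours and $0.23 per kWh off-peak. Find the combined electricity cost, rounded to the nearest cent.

$80.39

Peak energy = 2.11 kW × 3 h × 30 = 189.9 kWh
Off-peak energy = 2.11 kW × 2 h × 30 = 126.6 kWh
Cost = 189.9 × $0.27 + 126.6 × $0.23 = $51.273 + $29.118 = $80.39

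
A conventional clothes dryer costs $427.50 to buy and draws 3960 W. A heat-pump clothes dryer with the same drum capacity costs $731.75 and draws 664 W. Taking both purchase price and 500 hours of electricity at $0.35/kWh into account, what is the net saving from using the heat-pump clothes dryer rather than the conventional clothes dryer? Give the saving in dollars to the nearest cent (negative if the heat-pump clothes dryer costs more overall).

conventional clothes dryer: $427.50 + (3960/1000) kW × 500 h × $0.35 = $427.50 + $693 = $1120.5
heat-pump clothes dryer: $731.75 + (664/1000) kW × 500 h × $0.35 = $731.75 + $116.2 = $847.95
Saving = $1120.5 − $847.95 = $272.55

$272.55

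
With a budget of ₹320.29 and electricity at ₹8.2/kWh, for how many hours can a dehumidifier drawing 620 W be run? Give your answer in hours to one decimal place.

Energy available = ₹320.29 ÷ ₹8.2/kWh = 39.0598 kWh
Hours = 39.0598 kWh ÷ 0.62 kW = 63.0 h

63.0 h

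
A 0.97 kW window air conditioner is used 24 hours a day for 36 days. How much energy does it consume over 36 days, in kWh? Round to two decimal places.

838.08 kWh

Runtime = 24 h × 36 = 864 h
Energy = 0.97 kW × 864 h = 838.08 kWh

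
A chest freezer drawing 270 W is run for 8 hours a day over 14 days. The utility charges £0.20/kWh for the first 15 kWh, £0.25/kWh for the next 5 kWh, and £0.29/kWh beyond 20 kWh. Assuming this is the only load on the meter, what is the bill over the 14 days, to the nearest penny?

£7.22

Runtime = 8 h/day × 14 days = 112 h
Energy = 0.27 kW × 112 h = 30.24 kWh
Tier 1 (0–15 kWh): 15 × £0.20 = £3
Tier 2 (15–20 kWh): 5 × £0.25 = £1.25
Above 20 kWh: 10.24 × £0.29 = £2.9696
Bill = £7.22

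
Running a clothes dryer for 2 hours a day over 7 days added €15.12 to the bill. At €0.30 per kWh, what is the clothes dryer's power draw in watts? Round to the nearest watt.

3600 W

Energy = €15.12 ÷ €0.30/kWh = 50.4 kWh
Runtime = 2 h/day × 7 days = 14 h
Power = 50.4 kWh ÷ 14 h = 3.6 kW = 3600 W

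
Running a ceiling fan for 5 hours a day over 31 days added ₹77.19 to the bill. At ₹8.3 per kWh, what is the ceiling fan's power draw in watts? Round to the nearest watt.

Energy = ₹77.19 ÷ ₹8.3/kWh = 9.3 kWh
Runtime = 5 h/day × 31 days = 155 h
Power = 9.3 kWh ÷ 155 h = 0.06 kW = 60 W

60 W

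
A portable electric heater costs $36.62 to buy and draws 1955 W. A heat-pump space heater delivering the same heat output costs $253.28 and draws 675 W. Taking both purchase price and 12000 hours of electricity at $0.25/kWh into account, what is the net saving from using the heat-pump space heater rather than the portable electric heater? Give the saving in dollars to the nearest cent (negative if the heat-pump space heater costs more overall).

portable electric heater: $36.62 + (1955/1000) kW × 12000 h × $0.25 = $36.62 + $5865 = $5901.62
heat-pump space heater: $253.28 + (675/1000) kW × 12000 h × $0.25 = $253.28 + $2025 = $2278.28
Saving = $5901.62 − $2278.28 = $3623.34

$3623.34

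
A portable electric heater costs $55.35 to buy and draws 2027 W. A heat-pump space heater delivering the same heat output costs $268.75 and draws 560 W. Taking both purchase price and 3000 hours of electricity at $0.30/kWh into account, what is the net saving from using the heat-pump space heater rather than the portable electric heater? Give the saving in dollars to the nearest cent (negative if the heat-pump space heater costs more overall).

$1106.90

portable electric heater: $55.35 + (2027/1000) kW × 3000 h × $0.30 = $55.35 + $1824.3 = $1879.65
heat-pump space heater: $268.75 + (560/1000) kW × 3000 h × $0.30 = $268.75 + $504 = $772.75
Saving = $1879.65 − $772.75 = $1106.9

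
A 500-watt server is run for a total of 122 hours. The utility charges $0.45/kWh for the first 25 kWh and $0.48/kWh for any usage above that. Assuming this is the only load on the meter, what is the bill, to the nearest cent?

Energy = 0.5 kW × 122 h = 61 kWh
Tier 1 (0–25 kWh): 25 × $0.45 = $11.25
Above 25 kWh: 36 × $0.48 = $17.28
Bill = $28.53

$28.53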